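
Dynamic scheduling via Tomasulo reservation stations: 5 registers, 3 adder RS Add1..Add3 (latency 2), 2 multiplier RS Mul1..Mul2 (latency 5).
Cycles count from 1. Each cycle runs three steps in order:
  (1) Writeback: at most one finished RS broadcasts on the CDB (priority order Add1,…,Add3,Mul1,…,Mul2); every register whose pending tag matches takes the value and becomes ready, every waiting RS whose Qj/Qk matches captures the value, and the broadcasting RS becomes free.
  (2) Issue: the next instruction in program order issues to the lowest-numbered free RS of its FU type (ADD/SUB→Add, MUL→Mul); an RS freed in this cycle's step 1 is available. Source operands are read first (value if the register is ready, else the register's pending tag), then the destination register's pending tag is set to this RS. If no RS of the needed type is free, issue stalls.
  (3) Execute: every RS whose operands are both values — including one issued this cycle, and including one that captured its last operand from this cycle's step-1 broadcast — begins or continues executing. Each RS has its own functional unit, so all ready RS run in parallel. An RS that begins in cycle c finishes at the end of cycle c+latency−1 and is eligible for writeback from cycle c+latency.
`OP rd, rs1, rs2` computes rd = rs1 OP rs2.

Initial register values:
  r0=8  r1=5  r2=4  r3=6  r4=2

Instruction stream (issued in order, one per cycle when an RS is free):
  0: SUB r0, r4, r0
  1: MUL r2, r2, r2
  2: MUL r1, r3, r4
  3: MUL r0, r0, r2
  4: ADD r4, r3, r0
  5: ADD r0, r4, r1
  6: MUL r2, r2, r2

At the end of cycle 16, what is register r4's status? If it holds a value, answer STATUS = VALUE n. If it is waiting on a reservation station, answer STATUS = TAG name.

  c1: issue SUB r0<-Add1  regs: r0:Add1,r1:5,r2:4,r3:6,r4:2
  c2: issue MUL r2<-Mul1  regs: r0:Add1,r1:5,r2:Mul1,r3:6,r4:2
  c3: CDB Add1=-6; issue MUL r1<-Mul2  regs: r0:-6,r1:Mul2,r2:Mul1,r3:6,r4:2
  c4: stall  regs: r0:-6,r1:Mul2,r2:Mul1,r3:6,r4:2
  c5: stall  regs: r0:-6,r1:Mul2,r2:Mul1,r3:6,r4:2
  c6: stall  regs: r0:-6,r1:Mul2,r2:Mul1,r3:6,r4:2
  c7: CDB Mul1=16; issue MUL r0<-Mul1  regs: r0:Mul1,r1:Mul2,r2:16,r3:6,r4:2
  c8: CDB Mul2=12; issue ADD r4<-Add1  regs: r0:Mul1,r1:12,r2:16,r3:6,r4:Add1
  c9: issue ADD r0<-Add2  regs: r0:Add2,r1:12,r2:16,r3:6,r4:Add1
  c10: issue MUL r2<-Mul2  regs: r0:Add2,r1:12,r2:Mul2,r3:6,r4:Add1
  c11: -  regs: r0:Add2,r1:12,r2:Mul2,r3:6,r4:Add1
  c12: CDB Mul1=-96  regs: r0:Add2,r1:12,r2:Mul2,r3:6,r4:Add1
  c13: -  regs: r0:Add2,r1:12,r2:Mul2,r3:6,r4:Add1
  c14: CDB Add1=-90  regs: r0:Add2,r1:12,r2:Mul2,r3:6,r4:-90
  c15: CDB Mul2=256  regs: r0:Add2,r1:12,r2:256,r3:6,r4:-90
  c16: CDB Add2=-78  regs: r0:-78,r1:12,r2:256,r3:6,r4:-90

STATUS = VALUE -90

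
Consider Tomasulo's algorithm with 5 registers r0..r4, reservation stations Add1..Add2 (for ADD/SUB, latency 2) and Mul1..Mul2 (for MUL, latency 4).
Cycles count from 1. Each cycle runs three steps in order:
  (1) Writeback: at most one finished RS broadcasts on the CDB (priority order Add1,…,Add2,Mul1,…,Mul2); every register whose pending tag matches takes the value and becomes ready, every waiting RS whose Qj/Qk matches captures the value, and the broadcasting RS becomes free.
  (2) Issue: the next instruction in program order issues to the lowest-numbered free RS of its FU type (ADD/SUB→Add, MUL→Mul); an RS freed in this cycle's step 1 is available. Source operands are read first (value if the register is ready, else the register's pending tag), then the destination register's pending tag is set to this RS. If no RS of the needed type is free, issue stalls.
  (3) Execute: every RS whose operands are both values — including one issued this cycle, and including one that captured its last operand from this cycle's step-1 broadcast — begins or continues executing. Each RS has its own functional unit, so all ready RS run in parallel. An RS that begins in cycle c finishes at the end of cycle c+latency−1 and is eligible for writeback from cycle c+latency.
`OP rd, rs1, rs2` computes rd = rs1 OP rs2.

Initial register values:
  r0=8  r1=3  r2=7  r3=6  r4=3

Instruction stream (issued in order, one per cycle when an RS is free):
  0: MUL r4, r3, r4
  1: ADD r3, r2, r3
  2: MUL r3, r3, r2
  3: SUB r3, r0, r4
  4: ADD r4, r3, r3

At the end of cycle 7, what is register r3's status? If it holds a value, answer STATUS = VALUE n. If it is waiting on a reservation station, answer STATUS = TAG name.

c1: issue MUL r4<-Mul1 | r0:8,r1:3,r2:7,r3:6,r4:Mul1
c2: issue ADD r3<-Add1 | r0:8,r1:3,r2:7,r3:Add1,r4:Mul1
c3: issue MUL r3<-Mul2 | r0:8,r1:3,r2:7,r3:Mul2,r4:Mul1
c4: CDB Add1=13; issue SUB r3<-Add1 | r0:8,r1:3,r2:7,r3:Add1,r4:Mul1
c5: CDB Mul1=18; issue ADD r4<-Add2 | r0:8,r1:3,r2:7,r3:Add1,r4:Add2
c6: - | r0:8,r1:3,r2:7,r3:Add1,r4:Add2
c7: CDB Add1=-10 | r0:8,r1:3,r2:7,r3:-10,r4:Add2

STATUS = VALUE -10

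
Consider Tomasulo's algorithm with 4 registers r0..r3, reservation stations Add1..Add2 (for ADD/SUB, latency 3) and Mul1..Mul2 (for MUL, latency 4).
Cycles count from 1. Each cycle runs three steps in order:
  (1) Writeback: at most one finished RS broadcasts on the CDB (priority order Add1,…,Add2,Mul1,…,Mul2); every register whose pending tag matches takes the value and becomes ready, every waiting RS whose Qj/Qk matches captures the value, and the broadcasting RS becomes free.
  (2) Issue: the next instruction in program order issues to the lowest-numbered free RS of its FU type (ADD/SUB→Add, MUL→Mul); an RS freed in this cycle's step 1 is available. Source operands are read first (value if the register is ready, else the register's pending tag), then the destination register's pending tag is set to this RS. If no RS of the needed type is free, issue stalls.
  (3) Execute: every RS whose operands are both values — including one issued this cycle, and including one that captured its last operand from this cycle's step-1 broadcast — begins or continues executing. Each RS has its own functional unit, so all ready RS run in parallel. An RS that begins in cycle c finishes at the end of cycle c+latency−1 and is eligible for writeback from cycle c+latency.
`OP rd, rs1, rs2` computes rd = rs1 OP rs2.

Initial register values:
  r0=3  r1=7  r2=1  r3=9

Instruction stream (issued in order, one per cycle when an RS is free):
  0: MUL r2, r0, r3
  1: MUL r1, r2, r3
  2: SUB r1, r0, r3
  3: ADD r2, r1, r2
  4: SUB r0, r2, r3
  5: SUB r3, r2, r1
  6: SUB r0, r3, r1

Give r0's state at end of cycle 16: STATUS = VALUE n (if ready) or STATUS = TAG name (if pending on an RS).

c1: issue MUL r2<-Mul1 | r0:3,r1:7,r2:Mul1,r3:9
c2: issue MUL r1<-Mul2 | r0:3,r1:Mul2,r2:Mul1,r3:9
c3: issue SUB r1<-Add1 | r0:3,r1:Add1,r2:Mul1,r3:9
c4: issue ADD r2<-Add2 | r0:3,r1:Add1,r2:Add2,r3:9
c5: CDB Mul1=27; stall | r0:3,r1:Add1,r2:Add2,r3:9
c6: CDB Add1=-6; issue SUB r0<-Add1 | r0:Add1,r1:-6,r2:Add2,r3:9
c7: stall | r0:Add1,r1:-6,r2:Add2,r3:9
c8: stall | r0:Add1,r1:-6,r2:Add2,r3:9
c9: CDB Add2=21; issue SUB r3<-Add2 | r0:Add1,r1:-6,r2:21,r3:Add2
c10: CDB Mul2=243; stall | r0:Add1,r1:-6,r2:21,r3:Add2
c11: stall | r0:Add1,r1:-6,r2:21,r3:Add2
c12: CDB Add1=12; issue SUB r0<-Add1 | r0:Add1,r1:-6,r2:21,r3:Add2
c13: CDB Add2=27 | r0:Add1,r1:-6,r2:21,r3:27
c14: - | r0:Add1,r1:-6,r2:21,r3:27
c15: - | r0:Add1,r1:-6,r2:21,r3:27
c16: CDB Add1=33 | r0:33,r1:-6,r2:21,r3:27

STATUS = VALUE 33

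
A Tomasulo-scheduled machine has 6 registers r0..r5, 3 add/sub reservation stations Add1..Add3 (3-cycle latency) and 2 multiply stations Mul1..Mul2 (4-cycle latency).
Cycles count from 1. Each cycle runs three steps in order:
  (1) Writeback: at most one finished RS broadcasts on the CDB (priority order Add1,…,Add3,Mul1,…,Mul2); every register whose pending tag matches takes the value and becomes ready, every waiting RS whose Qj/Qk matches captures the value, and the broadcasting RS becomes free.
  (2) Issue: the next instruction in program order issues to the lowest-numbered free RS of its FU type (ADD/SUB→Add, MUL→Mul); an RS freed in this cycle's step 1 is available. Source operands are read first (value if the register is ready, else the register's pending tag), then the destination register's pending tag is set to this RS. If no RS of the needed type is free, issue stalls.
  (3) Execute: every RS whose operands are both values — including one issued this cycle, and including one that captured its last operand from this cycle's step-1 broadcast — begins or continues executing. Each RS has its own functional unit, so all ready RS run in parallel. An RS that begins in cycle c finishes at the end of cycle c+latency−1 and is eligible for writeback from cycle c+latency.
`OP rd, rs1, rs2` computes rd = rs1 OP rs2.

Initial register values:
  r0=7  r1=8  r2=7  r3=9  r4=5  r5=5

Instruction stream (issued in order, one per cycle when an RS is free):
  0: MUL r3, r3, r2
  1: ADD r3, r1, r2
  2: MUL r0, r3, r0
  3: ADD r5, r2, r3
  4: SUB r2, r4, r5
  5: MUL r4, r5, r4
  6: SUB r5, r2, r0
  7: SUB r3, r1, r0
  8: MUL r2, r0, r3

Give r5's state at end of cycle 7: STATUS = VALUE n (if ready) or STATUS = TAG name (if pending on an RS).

cycle 1: issue MUL r3<-Mul1 // r0:7,r1:8,r2:7,r3:Mul1,r4:5,r5:5
cycle 2: issue ADD r3<-Add1 // r0:7,r1:8,r2:7,r3:Add1,r4:5,r5:5
cycle 3: issue MUL r0<-Mul2 // r0:Mul2,r1:8,r2:7,r3:Add1,r4:5,r5:5
cycle 4: issue ADD r5<-Add2 // r0:Mul2,r1:8,r2:7,r3:Add1,r4:5,r5:Add2
cycle 5: CDB Add1=15; issue SUB r2<-Add1 // r0:Mul2,r1:8,r2:Add1,r3:15,r4:5,r5:Add2
cycle 6: CDB Mul1=63; issue MUL r4<-Mul1 // r0:Mul2,r1:8,r2:Add1,r3:15,r4:Mul1,r5:Add2
cycle 7: issue SUB r5<-Add3 // r0:Mul2,r1:8,r2:Add1,r3:15,r4:Mul1,r5:Add3

STATUS = TAG Add3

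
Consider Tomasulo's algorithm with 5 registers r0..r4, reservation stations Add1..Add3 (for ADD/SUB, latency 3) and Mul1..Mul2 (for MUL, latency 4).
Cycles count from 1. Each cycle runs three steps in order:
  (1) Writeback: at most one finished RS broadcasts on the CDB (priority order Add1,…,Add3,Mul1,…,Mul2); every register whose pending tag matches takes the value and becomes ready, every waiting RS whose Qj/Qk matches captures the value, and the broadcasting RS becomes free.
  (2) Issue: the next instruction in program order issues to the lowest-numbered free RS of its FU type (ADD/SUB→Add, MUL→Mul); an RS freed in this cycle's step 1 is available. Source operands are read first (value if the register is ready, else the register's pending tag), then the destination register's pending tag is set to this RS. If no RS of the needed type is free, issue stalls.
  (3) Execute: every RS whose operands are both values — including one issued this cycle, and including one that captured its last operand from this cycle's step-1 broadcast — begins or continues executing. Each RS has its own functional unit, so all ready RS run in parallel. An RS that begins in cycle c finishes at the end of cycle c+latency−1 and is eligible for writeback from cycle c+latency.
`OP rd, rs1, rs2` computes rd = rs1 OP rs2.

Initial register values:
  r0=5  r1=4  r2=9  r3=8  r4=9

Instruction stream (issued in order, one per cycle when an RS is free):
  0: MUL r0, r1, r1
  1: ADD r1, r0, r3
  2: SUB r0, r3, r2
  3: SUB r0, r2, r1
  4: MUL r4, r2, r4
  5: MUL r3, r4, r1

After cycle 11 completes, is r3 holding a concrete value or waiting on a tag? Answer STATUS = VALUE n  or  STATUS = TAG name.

STATUS = TAG Mul2

cycle 1: issue MUL r0<-Mul1 // r0:Mul1,r1:4,r2:9,r3:8,r4:9
cycle 2: issue ADD r1<-Add1 // r0:Mul1,r1:Add1,r2:9,r3:8,r4:9
cycle 3: issue SUB r0<-Add2 // r0:Add2,r1:Add1,r2:9,r3:8,r4:9
cycle 4: issue SUB r0<-Add3 // r0:Add3,r1:Add1,r2:9,r3:8,r4:9
cycle 5: CDB Mul1=16; issue MUL r4<-Mul1 // r0:Add3,r1:Add1,r2:9,r3:8,r4:Mul1
cycle 6: CDB Add2=-1; issue MUL r3<-Mul2 // r0:Add3,r1:Add1,r2:9,r3:Mul2,r4:Mul1
cycle 7: - // r0:Add3,r1:Add1,r2:9,r3:Mul2,r4:Mul1
cycle 8: CDB Add1=24 // r0:Add3,r1:24,r2:9,r3:Mul2,r4:Mul1
cycle 9: CDB Mul1=81 // r0:Add3,r1:24,r2:9,r3:Mul2,r4:81
cycle 10: - // r0:Add3,r1:24,r2:9,r3:Mul2,r4:81
cycle 11: CDB Add3=-15 // r0:-15,r1:24,r2:9,r3:Mul2,r4:81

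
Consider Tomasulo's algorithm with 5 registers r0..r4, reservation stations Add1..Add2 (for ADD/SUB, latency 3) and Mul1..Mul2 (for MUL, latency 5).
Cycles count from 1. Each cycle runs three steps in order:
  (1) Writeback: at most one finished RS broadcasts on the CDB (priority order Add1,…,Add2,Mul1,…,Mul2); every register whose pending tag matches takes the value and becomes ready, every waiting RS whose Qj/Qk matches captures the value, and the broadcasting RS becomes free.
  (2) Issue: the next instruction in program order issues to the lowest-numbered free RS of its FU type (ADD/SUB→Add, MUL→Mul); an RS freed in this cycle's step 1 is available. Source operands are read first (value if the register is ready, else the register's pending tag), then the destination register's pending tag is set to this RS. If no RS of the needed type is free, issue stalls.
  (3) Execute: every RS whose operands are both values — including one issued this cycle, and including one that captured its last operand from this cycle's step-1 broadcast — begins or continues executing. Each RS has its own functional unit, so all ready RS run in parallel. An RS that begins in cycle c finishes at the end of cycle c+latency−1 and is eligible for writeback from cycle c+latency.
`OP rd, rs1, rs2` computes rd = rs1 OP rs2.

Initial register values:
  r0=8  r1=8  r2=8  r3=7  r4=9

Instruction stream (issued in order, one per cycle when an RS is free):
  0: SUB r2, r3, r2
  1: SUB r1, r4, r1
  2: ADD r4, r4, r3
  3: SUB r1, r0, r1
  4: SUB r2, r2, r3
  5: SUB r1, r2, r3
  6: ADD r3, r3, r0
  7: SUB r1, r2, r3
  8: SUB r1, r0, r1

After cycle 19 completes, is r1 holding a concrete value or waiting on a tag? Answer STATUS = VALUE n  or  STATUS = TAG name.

c1: issue SUB r2<-Add1 | r0:8,r1:8,r2:Add1,r3:7,r4:9
c2: issue SUB r1<-Add2 | r0:8,r1:Add2,r2:Add1,r3:7,r4:9
c3: stall | r0:8,r1:Add2,r2:Add1,r3:7,r4:9
c4: CDB Add1=-1; issue ADD r4<-Add1 | r0:8,r1:Add2,r2:-1,r3:7,r4:Add1
c5: CDB Add2=1; issue SUB r1<-Add2 | r0:8,r1:Add2,r2:-1,r3:7,r4:Add1
c6: stall | r0:8,r1:Add2,r2:-1,r3:7,r4:Add1
c7: CDB Add1=16; issue SUB r2<-Add1 | r0:8,r1:Add2,r2:Add1,r3:7,r4:16
c8: CDB Add2=7; issue SUB r1<-Add2 | r0:8,r1:Add2,r2:Add1,r3:7,r4:16
c9: stall | r0:8,r1:Add2,r2:Add1,r3:7,r4:16
c10: CDB Add1=-8; issue ADD r3<-Add1 | r0:8,r1:Add2,r2:-8,r3:Add1,r4:16
c11: stall | r0:8,r1:Add2,r2:-8,r3:Add1,r4:16
c12: stall | r0:8,r1:Add2,r2:-8,r3:Add1,r4:16
c13: CDB Add1=15; issue SUB r1<-Add1 | r0:8,r1:Add1,r2:-8,r3:15,r4:16
c14: CDB Add2=-15; issue SUB r1<-Add2 | r0:8,r1:Add2,r2:-8,r3:15,r4:16
c15: - | r0:8,r1:Add2,r2:-8,r3:15,r4:16
c16: CDB Add1=-23 | r0:8,r1:Add2,r2:-8,r3:15,r4:16
c17: - | r0:8,r1:Add2,r2:-8,r3:15,r4:16
c18: - | r0:8,r1:Add2,r2:-8,r3:15,r4:16
c19: CDB Add2=31 | r0:8,r1:31,r2:-8,r3:15,r4:16

STATUS = VALUE 31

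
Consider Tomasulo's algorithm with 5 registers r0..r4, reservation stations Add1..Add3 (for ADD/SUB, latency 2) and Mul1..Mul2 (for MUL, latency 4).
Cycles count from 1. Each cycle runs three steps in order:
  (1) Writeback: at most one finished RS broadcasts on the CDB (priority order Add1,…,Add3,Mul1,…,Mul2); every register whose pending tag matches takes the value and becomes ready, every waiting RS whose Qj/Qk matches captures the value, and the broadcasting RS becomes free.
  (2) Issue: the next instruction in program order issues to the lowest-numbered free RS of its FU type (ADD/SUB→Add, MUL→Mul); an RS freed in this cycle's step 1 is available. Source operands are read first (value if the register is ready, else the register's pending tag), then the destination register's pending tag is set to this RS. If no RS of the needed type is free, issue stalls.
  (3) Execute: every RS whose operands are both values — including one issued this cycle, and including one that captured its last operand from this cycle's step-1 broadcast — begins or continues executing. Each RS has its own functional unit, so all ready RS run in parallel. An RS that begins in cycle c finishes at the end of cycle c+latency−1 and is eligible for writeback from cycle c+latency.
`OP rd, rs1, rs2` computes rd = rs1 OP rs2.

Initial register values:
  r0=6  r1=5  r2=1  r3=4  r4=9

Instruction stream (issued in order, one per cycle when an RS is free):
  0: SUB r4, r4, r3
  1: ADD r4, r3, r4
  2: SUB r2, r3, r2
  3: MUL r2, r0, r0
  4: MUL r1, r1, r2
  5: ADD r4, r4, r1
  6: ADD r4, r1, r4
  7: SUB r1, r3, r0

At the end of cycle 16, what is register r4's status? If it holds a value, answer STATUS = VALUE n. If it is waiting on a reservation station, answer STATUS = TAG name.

STATUS = VALUE 369

  c1: issue SUB r4<-Add1  regs: r0:6,r1:5,r2:1,r3:4,r4:Add1
  c2: issue ADD r4<-Add2  regs: r0:6,r1:5,r2:1,r3:4,r4:Add2
  c3: CDB Add1=5; issue SUB r2<-Add1  regs: r0:6,r1:5,r2:Add1,r3:4,r4:Add2
  c4: issue MUL r2<-Mul1  regs: r0:6,r1:5,r2:Mul1,r3:4,r4:Add2
  c5: CDB Add1=3; issue MUL r1<-Mul2  regs: r0:6,r1:Mul2,r2:Mul1,r3:4,r4:Add2
  c6: CDB Add2=9; issue ADD r4<-Add1  regs: r0:6,r1:Mul2,r2:Mul1,r3:4,r4:Add1
  c7: issue ADD r4<-Add2  regs: r0:6,r1:Mul2,r2:Mul1,r3:4,r4:Add2
  c8: CDB Mul1=36; issue SUB r1<-Add3  regs: r0:6,r1:Add3,r2:36,r3:4,r4:Add2
  c9: -  regs: r0:6,r1:Add3,r2:36,r3:4,r4:Add2
  c10: CDB Add3=-2  regs: r0:6,r1:-2,r2:36,r3:4,r4:Add2
  c11: -  regs: r0:6,r1:-2,r2:36,r3:4,r4:Add2
  c12: CDB Mul2=180  regs: r0:6,r1:-2,r2:36,r3:4,r4:Add2
  c13: -  regs: r0:6,r1:-2,r2:36,r3:4,r4:Add2
  c14: CDB Add1=189  regs: r0:6,r1:-2,r2:36,r3:4,r4:Add2
  c15: -  regs: r0:6,r1:-2,r2:36,r3:4,r4:Add2
  c16: CDB Add2=369  regs: r0:6,r1:-2,r2:36,r3:4,r4:369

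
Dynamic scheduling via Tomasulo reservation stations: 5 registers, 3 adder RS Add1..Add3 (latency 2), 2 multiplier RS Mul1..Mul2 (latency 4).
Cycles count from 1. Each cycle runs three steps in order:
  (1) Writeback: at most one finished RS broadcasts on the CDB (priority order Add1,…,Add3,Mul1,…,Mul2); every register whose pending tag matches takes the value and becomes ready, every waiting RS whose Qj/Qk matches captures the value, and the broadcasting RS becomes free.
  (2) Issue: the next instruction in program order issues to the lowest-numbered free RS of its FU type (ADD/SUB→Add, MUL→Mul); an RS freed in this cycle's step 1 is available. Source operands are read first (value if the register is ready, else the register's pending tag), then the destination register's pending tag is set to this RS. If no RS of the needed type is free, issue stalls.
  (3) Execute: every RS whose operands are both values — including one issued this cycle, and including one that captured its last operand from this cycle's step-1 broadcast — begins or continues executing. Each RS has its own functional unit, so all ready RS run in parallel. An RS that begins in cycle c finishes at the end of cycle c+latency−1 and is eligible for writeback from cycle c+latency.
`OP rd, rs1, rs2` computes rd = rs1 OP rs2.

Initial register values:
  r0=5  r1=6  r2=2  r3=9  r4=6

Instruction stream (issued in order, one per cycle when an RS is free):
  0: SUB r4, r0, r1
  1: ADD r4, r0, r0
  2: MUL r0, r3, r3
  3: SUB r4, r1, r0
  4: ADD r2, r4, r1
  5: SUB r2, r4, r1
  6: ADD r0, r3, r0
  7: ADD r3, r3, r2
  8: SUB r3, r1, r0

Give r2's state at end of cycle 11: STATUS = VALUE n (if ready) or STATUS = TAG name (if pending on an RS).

STATUS = TAG Add3

cycle 1: issue SUB r4<-Add1 // r0:5,r1:6,r2:2,r3:9,r4:Add1
cycle 2: issue ADD r4<-Add2 // r0:5,r1:6,r2:2,r3:9,r4:Add2
cycle 3: CDB Add1=-1; issue MUL r0<-Mul1 // r0:Mul1,r1:6,r2:2,r3:9,r4:Add2
cycle 4: CDB Add2=10; issue SUB r4<-Add1 // r0:Mul1,r1:6,r2:2,r3:9,r4:Add1
cycle 5: issue ADD r2<-Add2 // r0:Mul1,r1:6,r2:Add2,r3:9,r4:Add1
cycle 6: issue SUB r2<-Add3 // r0:Mul1,r1:6,r2:Add3,r3:9,r4:Add1
cycle 7: CDB Mul1=81; stall // r0:81,r1:6,r2:Add3,r3:9,r4:Add1
cycle 8: stall // r0:81,r1:6,r2:Add3,r3:9,r4:Add1
cycle 9: CDB Add1=-75; issue ADD r0<-Add1 // r0:Add1,r1:6,r2:Add3,r3:9,r4:-75
cycle 10: stall // r0:Add1,r1:6,r2:Add3,r3:9,r4:-75
cycle 11: CDB Add1=90; issue ADD r3<-Add1 // r0:90,r1:6,r2:Add3,r3:Add1,r4:-75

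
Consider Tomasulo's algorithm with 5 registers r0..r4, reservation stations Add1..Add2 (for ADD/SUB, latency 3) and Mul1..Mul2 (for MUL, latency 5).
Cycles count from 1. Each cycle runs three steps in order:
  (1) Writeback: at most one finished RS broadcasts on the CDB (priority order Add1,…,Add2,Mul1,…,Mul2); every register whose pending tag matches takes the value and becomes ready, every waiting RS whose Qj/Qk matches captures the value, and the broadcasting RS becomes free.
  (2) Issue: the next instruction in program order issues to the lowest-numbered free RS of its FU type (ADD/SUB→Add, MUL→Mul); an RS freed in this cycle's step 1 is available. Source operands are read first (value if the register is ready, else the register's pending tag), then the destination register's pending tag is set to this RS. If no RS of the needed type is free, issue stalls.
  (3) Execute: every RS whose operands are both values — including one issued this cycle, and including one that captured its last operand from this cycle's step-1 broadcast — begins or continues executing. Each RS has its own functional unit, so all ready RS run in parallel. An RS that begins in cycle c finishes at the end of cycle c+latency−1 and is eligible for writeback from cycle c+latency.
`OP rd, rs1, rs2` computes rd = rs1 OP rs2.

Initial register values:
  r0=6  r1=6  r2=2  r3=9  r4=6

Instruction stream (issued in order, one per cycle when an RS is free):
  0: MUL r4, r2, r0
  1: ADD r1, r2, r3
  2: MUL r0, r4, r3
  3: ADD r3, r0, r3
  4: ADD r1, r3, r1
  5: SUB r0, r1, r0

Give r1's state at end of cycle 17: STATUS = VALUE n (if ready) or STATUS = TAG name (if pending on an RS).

STATUS = VALUE 128

  c1: issue MUL r4<-Mul1  regs: r0:6,r1:6,r2:2,r3:9,r4:Mul1
  c2: issue ADD r1<-Add1  regs: r0:6,r1:Add1,r2:2,r3:9,r4:Mul1
  c3: issue MUL r0<-Mul2  regs: r0:Mul2,r1:Add1,r2:2,r3:9,r4:Mul1
  c4: issue ADD r3<-Add2  regs: r0:Mul2,r1:Add1,r2:2,r3:Add2,r4:Mul1
  c5: CDB Add1=11; issue ADD r1<-Add1  regs: r0:Mul2,r1:Add1,r2:2,r3:Add2,r4:Mul1
  c6: CDB Mul1=12; stall  regs: r0:Mul2,r1:Add1,r2:2,r3:Add2,r4:12
  c7: stall  regs: r0:Mul2,r1:Add1,r2:2,r3:Add2,r4:12
  c8: stall  regs: r0:Mul2,r1:Add1,r2:2,r3:Add2,r4:12
  c9: stall  regs: r0:Mul2,r1:Add1,r2:2,r3:Add2,r4:12
  c10: stall  regs: r0:Mul2,r1:Add1,r2:2,r3:Add2,r4:12
  c11: CDB Mul2=108; stall  regs: r0:108,r1:Add1,r2:2,r3:Add2,r4:12
  c12: stall  regs: r0:108,r1:Add1,r2:2,r3:Add2,r4:12
  c13: stall  regs: r0:108,r1:Add1,r2:2,r3:Add2,r4:12
  c14: CDB Add2=117; issue SUB r0<-Add2  regs: r0:Add2,r1:Add1,r2:2,r3:117,r4:12
  c15: -  regs: r0:Add2,r1:Add1,r2:2,r3:117,r4:12
  c16: -  regs: r0:Add2,r1:Add1,r2:2,r3:117,r4:12
  c17: CDB Add1=128  regs: r0:Add2,r1:128,r2:2,r3:117,r4:12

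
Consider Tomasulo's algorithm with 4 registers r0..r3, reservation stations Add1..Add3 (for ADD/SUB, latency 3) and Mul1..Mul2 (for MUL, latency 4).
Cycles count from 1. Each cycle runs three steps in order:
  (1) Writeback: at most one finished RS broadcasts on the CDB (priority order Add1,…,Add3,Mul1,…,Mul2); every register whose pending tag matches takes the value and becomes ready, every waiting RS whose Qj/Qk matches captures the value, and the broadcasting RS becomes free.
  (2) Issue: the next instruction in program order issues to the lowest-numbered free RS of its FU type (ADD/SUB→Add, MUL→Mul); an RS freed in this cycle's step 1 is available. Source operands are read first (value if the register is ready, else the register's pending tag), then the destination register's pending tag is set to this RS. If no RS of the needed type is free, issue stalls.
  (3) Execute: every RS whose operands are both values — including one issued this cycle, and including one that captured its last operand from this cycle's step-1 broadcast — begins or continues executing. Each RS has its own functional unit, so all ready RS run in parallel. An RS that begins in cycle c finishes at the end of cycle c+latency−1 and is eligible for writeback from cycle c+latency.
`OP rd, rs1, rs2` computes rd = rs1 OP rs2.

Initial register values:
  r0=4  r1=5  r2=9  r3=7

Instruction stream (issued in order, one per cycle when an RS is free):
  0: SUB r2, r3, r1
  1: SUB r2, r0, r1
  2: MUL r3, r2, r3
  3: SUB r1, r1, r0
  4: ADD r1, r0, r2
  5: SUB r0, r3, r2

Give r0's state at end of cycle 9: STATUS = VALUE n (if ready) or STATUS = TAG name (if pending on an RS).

cycle 1: issue SUB r2<-Add1 // r0:4,r1:5,r2:Add1,r3:7
cycle 2: issue SUB r2<-Add2 // r0:4,r1:5,r2:Add2,r3:7
cycle 3: issue MUL r3<-Mul1 // r0:4,r1:5,r2:Add2,r3:Mul1
cycle 4: CDB Add1=2; issue SUB r1<-Add1 // r0:4,r1:Add1,r2:Add2,r3:Mul1
cycle 5: CDB Add2=-1; issue ADD r1<-Add2 // r0:4,r1:Add2,r2:-1,r3:Mul1
cycle 6: issue SUB r0<-Add3 // r0:Add3,r1:Add2,r2:-1,r3:Mul1
cycle 7: CDB Add1=1 // r0:Add3,r1:Add2,r2:-1,r3:Mul1
cycle 8: CDB Add2=3 // r0:Add3,r1:3,r2:-1,r3:Mul1
cycle 9: CDB Mul1=-7 // r0:Add3,r1:3,r2:-1,r3:-7

STATUS = TAG Add3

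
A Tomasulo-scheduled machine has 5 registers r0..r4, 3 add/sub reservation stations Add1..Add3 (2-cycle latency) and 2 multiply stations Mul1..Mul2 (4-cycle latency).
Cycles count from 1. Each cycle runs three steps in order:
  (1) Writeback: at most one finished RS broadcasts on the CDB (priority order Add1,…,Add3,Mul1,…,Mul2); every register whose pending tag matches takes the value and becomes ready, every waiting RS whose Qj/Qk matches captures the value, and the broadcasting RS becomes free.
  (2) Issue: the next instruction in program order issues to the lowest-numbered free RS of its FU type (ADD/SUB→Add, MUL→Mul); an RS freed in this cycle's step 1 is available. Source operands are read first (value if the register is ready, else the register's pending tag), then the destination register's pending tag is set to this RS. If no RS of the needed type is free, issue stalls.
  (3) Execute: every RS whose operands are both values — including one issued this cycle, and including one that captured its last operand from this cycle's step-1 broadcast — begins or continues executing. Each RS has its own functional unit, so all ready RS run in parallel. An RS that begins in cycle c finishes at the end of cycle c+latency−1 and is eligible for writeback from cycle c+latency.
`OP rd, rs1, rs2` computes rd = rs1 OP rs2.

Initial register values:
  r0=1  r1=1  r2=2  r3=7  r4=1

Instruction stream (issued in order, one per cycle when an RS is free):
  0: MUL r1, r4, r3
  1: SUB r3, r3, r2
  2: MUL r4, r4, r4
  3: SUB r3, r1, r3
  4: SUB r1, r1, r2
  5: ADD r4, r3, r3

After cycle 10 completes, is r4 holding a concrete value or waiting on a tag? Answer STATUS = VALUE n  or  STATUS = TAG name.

cycle 1: issue MUL r1<-Mul1 // r0:1,r1:Mul1,r2:2,r3:7,r4:1
cycle 2: issue SUB r3<-Add1 // r0:1,r1:Mul1,r2:2,r3:Add1,r4:1
cycle 3: issue MUL r4<-Mul2 // r0:1,r1:Mul1,r2:2,r3:Add1,r4:Mul2
cycle 4: CDB Add1=5; issue SUB r3<-Add1 // r0:1,r1:Mul1,r2:2,r3:Add1,r4:Mul2
cycle 5: CDB Mul1=7; issue SUB r1<-Add2 // r0:1,r1:Add2,r2:2,r3:Add1,r4:Mul2
cycle 6: issue ADD r4<-Add3 // r0:1,r1:Add2,r2:2,r3:Add1,r4:Add3
cycle 7: CDB Add1=2 // r0:1,r1:Add2,r2:2,r3:2,r4:Add3
cycle 8: CDB Add2=5 // r0:1,r1:5,r2:2,r3:2,r4:Add3
cycle 9: CDB Add3=4 // r0:1,r1:5,r2:2,r3:2,r4:4
cycle 10: CDB Mul2=1 // r0:1,r1:5,r2:2,r3:2,r4:4

STATUS = VALUE 4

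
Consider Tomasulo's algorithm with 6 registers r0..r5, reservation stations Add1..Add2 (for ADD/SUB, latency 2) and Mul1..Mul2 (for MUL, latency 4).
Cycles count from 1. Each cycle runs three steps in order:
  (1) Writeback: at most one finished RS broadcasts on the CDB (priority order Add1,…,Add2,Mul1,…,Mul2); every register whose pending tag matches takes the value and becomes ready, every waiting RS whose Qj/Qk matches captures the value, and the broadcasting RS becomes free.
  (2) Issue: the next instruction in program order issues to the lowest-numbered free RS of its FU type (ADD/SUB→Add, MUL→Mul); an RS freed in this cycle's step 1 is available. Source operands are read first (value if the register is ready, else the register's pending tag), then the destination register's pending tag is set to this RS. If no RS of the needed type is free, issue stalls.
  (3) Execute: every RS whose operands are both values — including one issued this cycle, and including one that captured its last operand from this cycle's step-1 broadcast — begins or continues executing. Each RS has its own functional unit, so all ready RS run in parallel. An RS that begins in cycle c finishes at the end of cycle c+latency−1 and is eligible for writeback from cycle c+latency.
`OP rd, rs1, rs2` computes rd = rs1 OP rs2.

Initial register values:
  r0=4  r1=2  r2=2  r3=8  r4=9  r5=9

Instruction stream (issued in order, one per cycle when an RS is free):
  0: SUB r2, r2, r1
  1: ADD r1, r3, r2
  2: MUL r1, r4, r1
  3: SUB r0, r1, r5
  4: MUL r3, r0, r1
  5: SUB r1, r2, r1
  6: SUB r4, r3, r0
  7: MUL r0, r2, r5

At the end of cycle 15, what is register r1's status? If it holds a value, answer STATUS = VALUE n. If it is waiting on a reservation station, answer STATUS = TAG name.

STATUS = VALUE -72

c1: issue SUB r2<-Add1 | r0:4,r1:2,r2:Add1,r3:8,r4:9,r5:9
c2: issue ADD r1<-Add2 | r0:4,r1:Add2,r2:Add1,r3:8,r4:9,r5:9
c3: CDB Add1=0; issue MUL r1<-Mul1 | r0:4,r1:Mul1,r2:0,r3:8,r4:9,r5:9
c4: issue SUB r0<-Add1 | r0:Add1,r1:Mul1,r2:0,r3:8,r4:9,r5:9
c5: CDB Add2=8; issue MUL r3<-Mul2 | r0:Add1,r1:Mul1,r2:0,r3:Mul2,r4:9,r5:9
c6: issue SUB r1<-Add2 | r0:Add1,r1:Add2,r2:0,r3:Mul2,r4:9,r5:9
c7: stall | r0:Add1,r1:Add2,r2:0,r3:Mul2,r4:9,r5:9
c8: stall | r0:Add1,r1:Add2,r2:0,r3:Mul2,r4:9,r5:9
c9: CDB Mul1=72; stall | r0:Add1,r1:Add2,r2:0,r3:Mul2,r4:9,r5:9
c10: stall | r0:Add1,r1:Add2,r2:0,r3:Mul2,r4:9,r5:9
c11: CDB Add1=63; issue SUB r4<-Add1 | r0:63,r1:Add2,r2:0,r3:Mul2,r4:Add1,r5:9
c12: CDB Add2=-72; issue MUL r0<-Mul1 | r0:Mul1,r1:-72,r2:0,r3:Mul2,r4:Add1,r5:9
c13: - | r0:Mul1,r1:-72,r2:0,r3:Mul2,r4:Add1,r5:9
c14: - | r0:Mul1,r1:-72,r2:0,r3:Mul2,r4:Add1,r5:9
c15: CDB Mul2=4536 | r0:Mul1,r1:-72,r2:0,r3:4536,r4:Add1,r5:9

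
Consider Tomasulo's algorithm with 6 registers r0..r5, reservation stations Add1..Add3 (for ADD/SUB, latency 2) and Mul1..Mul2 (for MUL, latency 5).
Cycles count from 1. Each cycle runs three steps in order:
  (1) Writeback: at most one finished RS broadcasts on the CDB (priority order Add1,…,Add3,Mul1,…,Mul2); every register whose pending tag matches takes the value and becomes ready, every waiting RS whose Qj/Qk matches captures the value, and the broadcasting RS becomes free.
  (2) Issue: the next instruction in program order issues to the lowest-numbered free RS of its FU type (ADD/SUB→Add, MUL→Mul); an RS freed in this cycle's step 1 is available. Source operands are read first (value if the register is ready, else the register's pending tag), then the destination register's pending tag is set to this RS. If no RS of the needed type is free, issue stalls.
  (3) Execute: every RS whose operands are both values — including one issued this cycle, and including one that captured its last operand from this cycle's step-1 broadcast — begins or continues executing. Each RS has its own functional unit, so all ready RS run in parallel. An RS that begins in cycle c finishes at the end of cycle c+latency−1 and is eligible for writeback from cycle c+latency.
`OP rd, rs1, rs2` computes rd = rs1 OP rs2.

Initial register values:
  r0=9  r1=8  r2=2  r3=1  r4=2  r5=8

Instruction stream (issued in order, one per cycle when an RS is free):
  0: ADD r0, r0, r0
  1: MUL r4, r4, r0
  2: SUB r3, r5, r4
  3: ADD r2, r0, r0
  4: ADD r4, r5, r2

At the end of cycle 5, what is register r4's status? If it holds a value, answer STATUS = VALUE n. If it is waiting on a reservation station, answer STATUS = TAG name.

STATUS = TAG Add3

c1: issue ADD r0<-Add1 | r0:Add1,r1:8,r2:2,r3:1,r4:2,r5:8
c2: issue MUL r4<-Mul1 | r0:Add1,r1:8,r2:2,r3:1,r4:Mul1,r5:8
c3: CDB Add1=18; issue SUB r3<-Add1 | r0:18,r1:8,r2:2,r3:Add1,r4:Mul1,r5:8
c4: issue ADD r2<-Add2 | r0:18,r1:8,r2:Add2,r3:Add1,r4:Mul1,r5:8
c5: issue ADD r4<-Add3 | r0:18,r1:8,r2:Add2,r3:Add1,r4:Add3,r5:8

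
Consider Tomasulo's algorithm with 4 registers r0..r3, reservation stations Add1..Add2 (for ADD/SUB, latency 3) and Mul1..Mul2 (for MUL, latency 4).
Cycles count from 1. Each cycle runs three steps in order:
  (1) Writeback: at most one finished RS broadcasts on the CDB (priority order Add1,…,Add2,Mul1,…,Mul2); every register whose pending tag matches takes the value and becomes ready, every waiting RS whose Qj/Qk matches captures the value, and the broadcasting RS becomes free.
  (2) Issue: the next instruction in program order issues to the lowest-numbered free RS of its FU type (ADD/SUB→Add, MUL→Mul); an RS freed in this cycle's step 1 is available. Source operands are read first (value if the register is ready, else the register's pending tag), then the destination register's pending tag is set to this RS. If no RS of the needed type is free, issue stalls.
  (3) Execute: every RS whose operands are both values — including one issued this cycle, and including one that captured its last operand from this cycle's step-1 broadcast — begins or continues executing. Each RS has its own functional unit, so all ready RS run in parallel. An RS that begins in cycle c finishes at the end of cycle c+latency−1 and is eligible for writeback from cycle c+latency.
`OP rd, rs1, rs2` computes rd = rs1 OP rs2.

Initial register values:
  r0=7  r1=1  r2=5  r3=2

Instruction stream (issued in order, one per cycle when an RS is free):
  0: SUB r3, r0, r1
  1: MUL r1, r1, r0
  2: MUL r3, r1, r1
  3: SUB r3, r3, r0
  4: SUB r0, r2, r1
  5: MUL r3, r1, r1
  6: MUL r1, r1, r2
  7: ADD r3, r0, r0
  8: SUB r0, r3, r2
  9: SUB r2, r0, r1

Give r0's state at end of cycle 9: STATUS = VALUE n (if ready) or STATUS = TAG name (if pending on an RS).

STATUS = VALUE -2

c1: issue SUB r3<-Add1 | r0:7,r1:1,r2:5,r3:Add1
c2: issue MUL r1<-Mul1 | r0:7,r1:Mul1,r2:5,r3:Add1
c3: issue MUL r3<-Mul2 | r0:7,r1:Mul1,r2:5,r3:Mul2
c4: CDB Add1=6; issue SUB r3<-Add1 | r0:7,r1:Mul1,r2:5,r3:Add1
c5: issue SUB r0<-Add2 | r0:Add2,r1:Mul1,r2:5,r3:Add1
c6: CDB Mul1=7; issue MUL r3<-Mul1 | r0:Add2,r1:7,r2:5,r3:Mul1
c7: stall | r0:Add2,r1:7,r2:5,r3:Mul1
c8: stall | r0:Add2,r1:7,r2:5,r3:Mul1
c9: CDB Add2=-2; stall | r0:-2,r1:7,r2:5,r3:Mul1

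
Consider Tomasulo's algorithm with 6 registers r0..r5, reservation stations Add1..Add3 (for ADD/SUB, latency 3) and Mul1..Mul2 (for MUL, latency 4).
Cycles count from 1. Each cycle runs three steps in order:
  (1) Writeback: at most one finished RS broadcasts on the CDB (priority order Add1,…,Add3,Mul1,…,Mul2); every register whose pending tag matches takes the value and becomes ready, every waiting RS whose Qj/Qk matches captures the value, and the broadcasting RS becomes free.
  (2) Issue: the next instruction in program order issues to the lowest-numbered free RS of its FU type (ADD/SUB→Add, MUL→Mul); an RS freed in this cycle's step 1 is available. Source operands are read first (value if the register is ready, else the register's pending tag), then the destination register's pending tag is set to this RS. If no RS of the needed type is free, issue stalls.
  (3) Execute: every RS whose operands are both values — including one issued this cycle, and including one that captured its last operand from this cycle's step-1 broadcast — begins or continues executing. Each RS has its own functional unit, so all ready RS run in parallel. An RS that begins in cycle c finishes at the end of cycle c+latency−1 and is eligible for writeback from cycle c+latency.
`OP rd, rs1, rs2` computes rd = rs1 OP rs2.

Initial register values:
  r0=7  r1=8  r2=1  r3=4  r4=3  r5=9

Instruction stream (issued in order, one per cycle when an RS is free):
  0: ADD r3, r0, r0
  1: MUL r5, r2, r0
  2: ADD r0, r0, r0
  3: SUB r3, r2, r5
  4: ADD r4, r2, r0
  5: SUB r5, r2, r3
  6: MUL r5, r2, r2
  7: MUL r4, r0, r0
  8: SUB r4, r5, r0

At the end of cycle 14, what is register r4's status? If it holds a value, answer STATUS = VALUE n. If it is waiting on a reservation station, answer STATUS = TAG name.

  c1: issue ADD r3<-Add1  regs: r0:7,r1:8,r2:1,r3:Add1,r4:3,r5:9
  c2: issue MUL r5<-Mul1  regs: r0:7,r1:8,r2:1,r3:Add1,r4:3,r5:Mul1
  c3: issue ADD r0<-Add2  regs: r0:Add2,r1:8,r2:1,r3:Add1,r4:3,r5:Mul1
  c4: CDB Add1=14; issue SUB r3<-Add1  regs: r0:Add2,r1:8,r2:1,r3:Add1,r4:3,r5:Mul1
  c5: issue ADD r4<-Add3  regs: r0:Add2,r1:8,r2:1,r3:Add1,r4:Add3,r5:Mul1
  c6: CDB Add2=14; issue SUB r5<-Add2  regs: r0:14,r1:8,r2:1,r3:Add1,r4:Add3,r5:Add2
  c7: CDB Mul1=7; issue MUL r5<-Mul1  regs: r0:14,r1:8,r2:1,r3:Add1,r4:Add3,r5:Mul1
  c8: issue MUL r4<-Mul2  regs: r0:14,r1:8,r2:1,r3:Add1,r4:Mul2,r5:Mul1
  c9: CDB Add3=15; issue SUB r4<-Add3  regs: r0:14,r1:8,r2:1,r3:Add1,r4:Add3,r5:Mul1
  c10: CDB Add1=-6  regs: r0:14,r1:8,r2:1,r3:-6,r4:Add3,r5:Mul1
  c11: CDB Mul1=1  regs: r0:14,r1:8,r2:1,r3:-6,r4:Add3,r5:1
  c12: CDB Mul2=196  regs: r0:14,r1:8,r2:1,r3:-6,r4:Add3,r5:1
  c13: CDB Add2=7  regs: r0:14,r1:8,r2:1,r3:-6,r4:Add3,r5:1
  c14: CDB Add3=-13  regs: r0:14,r1:8,r2:1,r3:-6,r4:-13,r5:1

STATUS = VALUE -13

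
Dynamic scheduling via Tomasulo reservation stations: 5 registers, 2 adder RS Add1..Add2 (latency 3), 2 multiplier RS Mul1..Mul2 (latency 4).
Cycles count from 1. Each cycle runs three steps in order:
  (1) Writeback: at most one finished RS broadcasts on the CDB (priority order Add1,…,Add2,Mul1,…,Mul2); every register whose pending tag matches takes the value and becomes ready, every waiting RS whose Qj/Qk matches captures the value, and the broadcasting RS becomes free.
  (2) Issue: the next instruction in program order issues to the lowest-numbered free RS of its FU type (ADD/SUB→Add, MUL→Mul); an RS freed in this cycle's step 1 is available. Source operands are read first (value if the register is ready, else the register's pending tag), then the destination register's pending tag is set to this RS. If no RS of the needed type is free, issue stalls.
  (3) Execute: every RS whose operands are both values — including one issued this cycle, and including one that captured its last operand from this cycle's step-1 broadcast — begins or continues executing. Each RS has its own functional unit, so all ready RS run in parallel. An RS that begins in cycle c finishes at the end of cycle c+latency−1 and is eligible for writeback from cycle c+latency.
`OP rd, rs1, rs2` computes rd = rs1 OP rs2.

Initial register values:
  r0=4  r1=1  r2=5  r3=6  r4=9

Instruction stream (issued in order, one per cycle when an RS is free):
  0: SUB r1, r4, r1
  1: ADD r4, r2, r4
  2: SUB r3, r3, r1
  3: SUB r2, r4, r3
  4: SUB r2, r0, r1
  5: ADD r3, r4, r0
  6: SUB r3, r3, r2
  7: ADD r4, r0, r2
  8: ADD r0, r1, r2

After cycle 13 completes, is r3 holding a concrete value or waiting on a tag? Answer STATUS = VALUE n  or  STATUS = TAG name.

cycle 1: issue SUB r1<-Add1 // r0:4,r1:Add1,r2:5,r3:6,r4:9
cycle 2: issue ADD r4<-Add2 // r0:4,r1:Add1,r2:5,r3:6,r4:Add2
cycle 3: stall // r0:4,r1:Add1,r2:5,r3:6,r4:Add2
cycle 4: CDB Add1=8; issue SUB r3<-Add1 // r0:4,r1:8,r2:5,r3:Add1,r4:Add2
cycle 5: CDB Add2=14; issue SUB r2<-Add2 // r0:4,r1:8,r2:Add2,r3:Add1,r4:14
cycle 6: stall // r0:4,r1:8,r2:Add2,r3:Add1,r4:14
cycle 7: CDB Add1=-2; issue SUB r2<-Add1 // r0:4,r1:8,r2:Add1,r3:-2,r4:14
cycle 8: stall // r0:4,r1:8,r2:Add1,r3:-2,r4:14
cycle 9: stall // r0:4,r1:8,r2:Add1,r3:-2,r4:14
cycle 10: CDB Add1=-4; issue ADD r3<-Add1 // r0:4,r1:8,r2:-4,r3:Add1,r4:14
cycle 11: CDB Add2=16; issue SUB r3<-Add2 // r0:4,r1:8,r2:-4,r3:Add2,r4:14
cycle 12: stall // r0:4,r1:8,r2:-4,r3:Add2,r4:14
cycle 13: CDB Add1=18; issue ADD r4<-Add1 // r0:4,r1:8,r2:-4,r3:Add2,r4:Add1

STATUS = TAG Add2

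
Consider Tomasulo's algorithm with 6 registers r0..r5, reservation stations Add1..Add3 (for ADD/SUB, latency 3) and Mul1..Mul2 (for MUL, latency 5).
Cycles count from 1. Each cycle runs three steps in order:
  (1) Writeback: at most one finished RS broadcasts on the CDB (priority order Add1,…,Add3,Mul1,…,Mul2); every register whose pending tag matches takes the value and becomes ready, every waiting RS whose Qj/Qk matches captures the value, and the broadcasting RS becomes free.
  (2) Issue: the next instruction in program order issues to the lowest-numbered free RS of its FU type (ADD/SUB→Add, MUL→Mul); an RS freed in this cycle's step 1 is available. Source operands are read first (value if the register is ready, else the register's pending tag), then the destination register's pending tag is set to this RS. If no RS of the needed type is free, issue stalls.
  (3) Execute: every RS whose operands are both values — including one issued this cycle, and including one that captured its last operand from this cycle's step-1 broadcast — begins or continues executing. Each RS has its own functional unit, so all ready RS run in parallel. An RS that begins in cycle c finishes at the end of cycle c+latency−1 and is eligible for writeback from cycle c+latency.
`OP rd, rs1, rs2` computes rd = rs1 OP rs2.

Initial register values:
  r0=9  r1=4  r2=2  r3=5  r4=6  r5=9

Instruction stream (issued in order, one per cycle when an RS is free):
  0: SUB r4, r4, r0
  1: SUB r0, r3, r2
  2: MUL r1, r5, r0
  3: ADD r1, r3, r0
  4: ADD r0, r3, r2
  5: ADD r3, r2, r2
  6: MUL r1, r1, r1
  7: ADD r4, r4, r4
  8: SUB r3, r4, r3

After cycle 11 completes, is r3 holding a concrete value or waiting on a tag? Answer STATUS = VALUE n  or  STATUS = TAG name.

c1: issue SUB r4<-Add1 | r0:9,r1:4,r2:2,r3:5,r4:Add1,r5:9
c2: issue SUB r0<-Add2 | r0:Add2,r1:4,r2:2,r3:5,r4:Add1,r5:9
c3: issue MUL r1<-Mul1 | r0:Add2,r1:Mul1,r2:2,r3:5,r4:Add1,r5:9
c4: CDB Add1=-3; issue ADD r1<-Add1 | r0:Add2,r1:Add1,r2:2,r3:5,r4:-3,r5:9
c5: CDB Add2=3; issue ADD r0<-Add2 | r0:Add2,r1:Add1,r2:2,r3:5,r4:-3,r5:9
c6: issue ADD r3<-Add3 | r0:Add2,r1:Add1,r2:2,r3:Add3,r4:-3,r5:9
c7: issue MUL r1<-Mul2 | r0:Add2,r1:Mul2,r2:2,r3:Add3,r4:-3,r5:9
c8: CDB Add1=8; issue ADD r4<-Add1 | r0:Add2,r1:Mul2,r2:2,r3:Add3,r4:Add1,r5:9
c9: CDB Add2=7; issue SUB r3<-Add2 | r0:7,r1:Mul2,r2:2,r3:Add2,r4:Add1,r5:9
c10: CDB Add3=4 | r0:7,r1:Mul2,r2:2,r3:Add2,r4:Add1,r5:9
c11: CDB Add1=-6 | r0:7,r1:Mul2,r2:2,r3:Add2,r4:-6,r5:9

STATUS = TAG Add2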